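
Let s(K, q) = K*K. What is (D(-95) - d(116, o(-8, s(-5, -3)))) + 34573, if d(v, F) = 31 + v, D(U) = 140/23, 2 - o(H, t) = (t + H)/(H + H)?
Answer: 791938/23 ≈ 34432.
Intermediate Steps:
s(K, q) = K²
o(H, t) = 2 - (H + t)/(2*H) (o(H, t) = 2 - (t + H)/(H + H) = 2 - (H + t)/(2*H))
D(U) = 140/23 (D(U) = 140*(1/23) = 140/23)
(D(-95) - d(116, o(-8, s(-5, -3)))) + 34573 = (140/23 - (31 + 116)) + 34573 = (140/23 - 1*147) + 34573 = (140/23 - 147) + 34573 = -3241/23 + 34573 = 791938/23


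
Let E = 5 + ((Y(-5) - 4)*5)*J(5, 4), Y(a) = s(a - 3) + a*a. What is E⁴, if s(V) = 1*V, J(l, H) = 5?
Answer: 11859210000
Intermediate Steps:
s(V) = V
Y(a) = -3 + a + a² (Y(a) = (a - 3) + a*a = (-3 + a) + a² = -3 + a + a²)
E = 330 (E = 5 + (((-3 - 5 + (-5)²) - 4)*5)*5 = 5 + (((-3 - 5 + 25) - 4)*5)*5 = 5 + ((17 - 4)*5)*5 = 5 + (13*5)*5 = 5 + 65*5 = 5 + 325 = 330)
E⁴ = 330⁴ = 11859210000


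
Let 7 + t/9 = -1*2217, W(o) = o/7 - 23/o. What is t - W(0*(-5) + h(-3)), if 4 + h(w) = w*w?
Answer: -700424/35 ≈ -20012.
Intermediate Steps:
h(w) = -4 + w² (h(w) = -4 + w*w = -4 + w²)
W(o) = -23/o + o/7 (W(o) = o*(⅐) - 23/o = o/7 - 23/o = -23/o + o/7)
t = -20016 (t = -63 + 9*(-1*2217) = -63 + 9*(-2217) = -63 - 19953 = -20016)
t - W(0*(-5) + h(-3)) = -20016 - (-23/(0*(-5) + (-4 + (-3)²)) + (0*(-5) + (-4 + (-3)²))/7) = -20016 - (-23/(0 + (-4 + 9)) + (0 + (-4 + 9))/7) = -20016 - (-23/(0 + 5) + (0 + 5)/7) = -20016 - (-23/5 + (⅐)*5) = -20016 - (-23*⅕ + 5/7) = -20016 - (-23/5 + 5/7) = -20016 - 1*(-136/35) = -20016 + 136/35 = -700424/35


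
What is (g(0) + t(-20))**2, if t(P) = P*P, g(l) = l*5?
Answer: 160000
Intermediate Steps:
g(l) = 5*l
t(P) = P**2
(g(0) + t(-20))**2 = (5*0 + (-20)**2)**2 = (0 + 400)**2 = 400**2 = 160000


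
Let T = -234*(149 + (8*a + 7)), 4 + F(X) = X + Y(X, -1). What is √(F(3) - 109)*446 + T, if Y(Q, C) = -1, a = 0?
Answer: -36504 + 446*I*√111 ≈ -36504.0 + 4698.9*I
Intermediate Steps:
F(X) = -5 + X (F(X) = -4 + (X - 1) = -4 + (-1 + X) = -5 + X)
T = -36504 (T = -234*(149 + (8*0 + 7)) = -234*(149 + (0 + 7)) = -234*(149 + 7) = -234*156 = -36504)
√(F(3) - 109)*446 + T = √((-5 + 3) - 109)*446 - 36504 = √(-2 - 109)*446 - 36504 = √(-111)*446 - 36504 = (I*√111)*446 - 36504 = 446*I*√111 - 36504 = -36504 + 446*I*√111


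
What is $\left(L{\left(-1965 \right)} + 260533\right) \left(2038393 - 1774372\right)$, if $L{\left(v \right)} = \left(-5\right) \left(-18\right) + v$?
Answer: $68291143818$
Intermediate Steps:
$L{\left(v \right)} = 90 + v$
$\left(L{\left(-1965 \right)} + 260533\right) \left(2038393 - 1774372\right) = \left(\left(90 - 1965\right) + 260533\right) \left(2038393 - 1774372\right) = \left(-1875 + 260533\right) 264021 = 258658 \cdot 264021 = 68291143818$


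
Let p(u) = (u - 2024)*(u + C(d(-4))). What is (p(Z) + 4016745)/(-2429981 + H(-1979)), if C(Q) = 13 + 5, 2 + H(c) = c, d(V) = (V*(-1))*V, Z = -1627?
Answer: -1648534/405327 ≈ -4.0672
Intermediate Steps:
d(V) = -V**2 (d(V) = (-V)*V = -V**2)
H(c) = -2 + c
C(Q) = 18
p(u) = (-2024 + u)*(18 + u) (p(u) = (u - 2024)*(u + 18) = (-2024 + u)*(18 + u))
(p(Z) + 4016745)/(-2429981 + H(-1979)) = ((-36432 + (-1627)**2 - 2006*(-1627)) + 4016745)/(-2429981 + (-2 - 1979)) = ((-36432 + 2647129 + 3263762) + 4016745)/(-2429981 - 1981) = (5874459 + 4016745)/(-2431962) = 9891204*(-1/2431962) = -1648534/405327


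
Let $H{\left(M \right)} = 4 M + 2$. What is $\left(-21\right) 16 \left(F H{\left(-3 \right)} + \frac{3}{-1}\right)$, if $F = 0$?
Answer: $1008$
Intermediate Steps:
$H{\left(M \right)} = 2 + 4 M$
$\left(-21\right) 16 \left(F H{\left(-3 \right)} + \frac{3}{-1}\right) = \left(-21\right) 16 \left(0 \left(2 + 4 \left(-3\right)\right) + \frac{3}{-1}\right) = - 336 \left(0 \left(2 - 12\right) + 3 \left(-1\right)\right) = - 336 \left(0 \left(-10\right) - 3\right) = - 336 \left(0 - 3\right) = \left(-336\right) \left(-3\right) = 1008$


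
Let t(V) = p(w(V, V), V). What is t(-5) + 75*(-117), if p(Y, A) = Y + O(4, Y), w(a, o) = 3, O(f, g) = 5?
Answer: -8767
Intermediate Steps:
p(Y, A) = 5 + Y (p(Y, A) = Y + 5 = 5 + Y)
t(V) = 8 (t(V) = 5 + 3 = 8)
t(-5) + 75*(-117) = 8 + 75*(-117) = 8 - 8775 = -8767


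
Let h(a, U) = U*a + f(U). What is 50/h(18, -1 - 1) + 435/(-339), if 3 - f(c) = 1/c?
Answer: -4145/1469 ≈ -2.8216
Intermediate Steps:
f(c) = 3 - 1/c
h(a, U) = 3 - 1/U + U*a (h(a, U) = U*a + (3 - 1/U) = 3 - 1/U + U*a)
50/h(18, -1 - 1) + 435/(-339) = 50/(3 - 1/(-1 - 1) + (-1 - 1)*18) + 435/(-339) = 50/(3 - 1/(-2) - 2*18) + 435*(-1/339) = 50/(3 - 1*(-½) - 36) - 145/113 = 50/(3 + ½ - 36) - 145/113 = 50/(-65/2) - 145/113 = 50*(-2/65) - 145/113 = -20/13 - 145/113 = -4145/1469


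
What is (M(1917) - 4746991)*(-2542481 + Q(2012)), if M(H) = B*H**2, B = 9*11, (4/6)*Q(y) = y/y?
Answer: -912920537476090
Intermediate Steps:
Q(y) = 3/2 (Q(y) = 3*(y/y)/2 = (3/2)*1 = 3/2)
B = 99
M(H) = 99*H**2
(M(1917) - 4746991)*(-2542481 + Q(2012)) = (99*1917**2 - 4746991)*(-2542481 + 3/2) = (99*3674889 - 4746991)*(-5084959/2) = (363814011 - 4746991)*(-5084959/2) = 359067020*(-5084959/2) = -912920537476090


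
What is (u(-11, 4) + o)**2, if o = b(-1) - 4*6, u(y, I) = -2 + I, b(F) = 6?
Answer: 256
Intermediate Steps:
o = -18 (o = 6 - 4*6 = 6 - 24 = -18)
(u(-11, 4) + o)**2 = ((-2 + 4) - 18)**2 = (2 - 18)**2 = (-16)**2 = 256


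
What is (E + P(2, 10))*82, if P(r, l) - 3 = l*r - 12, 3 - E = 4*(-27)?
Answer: 10004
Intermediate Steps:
E = 111 (E = 3 - 4*(-27) = 3 - 1*(-108) = 3 + 108 = 111)
P(r, l) = -9 + l*r (P(r, l) = 3 + (l*r - 12) = 3 + (-12 + l*r) = -9 + l*r)
(E + P(2, 10))*82 = (111 + (-9 + 10*2))*82 = (111 + (-9 + 20))*82 = (111 + 11)*82 = 122*82 = 10004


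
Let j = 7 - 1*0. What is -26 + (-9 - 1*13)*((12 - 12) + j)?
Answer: -180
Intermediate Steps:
j = 7 (j = 7 + 0 = 7)
-26 + (-9 - 1*13)*((12 - 12) + j) = -26 + (-9 - 1*13)*((12 - 12) + 7) = -26 + (-9 - 13)*(0 + 7) = -26 - 22*7 = -26 - 154 = -180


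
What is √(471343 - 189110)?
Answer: √282233 ≈ 531.26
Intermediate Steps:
√(471343 - 189110) = √282233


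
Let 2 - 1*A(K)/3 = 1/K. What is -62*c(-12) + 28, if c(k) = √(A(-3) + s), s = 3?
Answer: 28 - 62*√10 ≈ -168.06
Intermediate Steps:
A(K) = 6 - 3/K
c(k) = √10 (c(k) = √((6 - 3/(-3)) + 3) = √((6 - 3*(-⅓)) + 3) = √((6 + 1) + 3) = √(7 + 3) = √10)
-62*c(-12) + 28 = -62*√10 + 28 = 28 - 62*√10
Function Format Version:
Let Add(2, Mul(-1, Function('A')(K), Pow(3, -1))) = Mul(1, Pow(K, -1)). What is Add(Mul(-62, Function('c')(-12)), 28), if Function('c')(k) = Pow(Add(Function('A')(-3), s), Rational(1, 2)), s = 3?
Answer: Add(28, Mul(-62, Pow(10, Rational(1, 2)))) ≈ -168.06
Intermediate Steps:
Function('A')(K) = Add(6, Mul(-3, Pow(K, -1))) (Function('A')(K) = Add(6, Mul(-3, Mul(1, Pow(K, -1)))) = Add(6, Mul(-3, Pow(K, -1))))
Function('c')(k) = Pow(10, Rational(1, 2)) (Function('c')(k) = Pow(Add(Add(6, Mul(-3, Pow(-3, -1))), 3), Rational(1, 2)) = Pow(Add(Add(6, Mul(-3, Rational(-1, 3))), 3), Rational(1, 2)) = Pow(Add(Add(6, 1), 3), Rational(1, 2)) = Pow(Add(7, 3), Rational(1, 2)) = Pow(10, Rational(1, 2)))
Add(Mul(-62, Function('c')(-12)), 28) = Add(Mul(-62, Pow(10, Rational(1, 2))), 28) = Add(28, Mul(-62, Pow(10, Rational(1, 2))))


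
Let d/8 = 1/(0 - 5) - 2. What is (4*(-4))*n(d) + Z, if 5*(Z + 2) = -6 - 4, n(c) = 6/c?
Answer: 16/11 ≈ 1.4545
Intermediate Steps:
d = -88/5 (d = 8*(1/(0 - 5) - 2) = 8*(1/(-5) - 2) = 8*(-⅕ - 2) = 8*(-11/5) = -88/5 ≈ -17.600)
Z = -4 (Z = -2 + (-6 - 4)/5 = -2 + (⅕)*(-10) = -2 - 2 = -4)
(4*(-4))*n(d) + Z = (4*(-4))*(6/(-88/5)) - 4 = -96*(-5)/88 - 4 = -16*(-15/44) - 4 = 60/11 - 4 = 16/11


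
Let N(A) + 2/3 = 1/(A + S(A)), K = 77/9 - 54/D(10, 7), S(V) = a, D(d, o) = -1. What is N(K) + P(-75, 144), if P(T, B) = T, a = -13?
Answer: -101215/1338 ≈ -75.646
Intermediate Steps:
S(V) = -13
K = 563/9 (K = 77/9 - 54/(-1) = 77*(⅑) - 54*(-1) = 77/9 + 54 = 563/9 ≈ 62.556)
N(A) = -⅔ + 1/(-13 + A) (N(A) = -⅔ + 1/(A - 13) = -⅔ + 1/(-13 + A))
N(K) + P(-75, 144) = (29 - 2*563/9)/(3*(-13 + 563/9)) - 75 = (29 - 1126/9)/(3*(446/9)) - 75 = (⅓)*(9/446)*(-865/9) - 75 = -865/1338 - 75 = -101215/1338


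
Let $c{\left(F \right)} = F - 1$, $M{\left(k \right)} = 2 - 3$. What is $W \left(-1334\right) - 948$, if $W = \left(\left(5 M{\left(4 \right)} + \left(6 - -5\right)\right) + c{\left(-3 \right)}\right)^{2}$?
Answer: $-6284$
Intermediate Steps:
$M{\left(k \right)} = -1$ ($M{\left(k \right)} = 2 - 3 = -1$)
$c{\left(F \right)} = -1 + F$
$W = 4$ ($W = \left(\left(5 \left(-1\right) + \left(6 - -5\right)\right) - 4\right)^{2} = \left(\left(-5 + \left(6 + 5\right)\right) - 4\right)^{2} = \left(\left(-5 + 11\right) - 4\right)^{2} = \left(6 - 4\right)^{2} = 2^{2} = 4$)
$W \left(-1334\right) - 948 = 4 \left(-1334\right) - 948 = -5336 - 948 = -6284$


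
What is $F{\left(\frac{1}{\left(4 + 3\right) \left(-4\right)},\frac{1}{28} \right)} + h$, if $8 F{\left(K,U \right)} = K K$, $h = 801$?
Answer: $\frac{5023873}{6272} \approx 801.0$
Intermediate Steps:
$F{\left(K,U \right)} = \frac{K^{2}}{8}$ ($F{\left(K,U \right)} = \frac{K K}{8} = \frac{K^{2}}{8}$)
$F{\left(\frac{1}{\left(4 + 3\right) \left(-4\right)},\frac{1}{28} \right)} + h = \frac{\left(\frac{1}{\left(4 + 3\right) \left(-4\right)}\right)^{2}}{8} + 801 = \frac{\left(\frac{1}{7 \left(-4\right)}\right)^{2}}{8} + 801 = \frac{\left(\frac{1}{-28}\right)^{2}}{8} + 801 = \frac{\left(- \frac{1}{28}\right)^{2}}{8} + 801 = \frac{1}{8} \cdot \frac{1}{784} + 801 = \frac{1}{6272} + 801 = \frac{5023873}{6272}$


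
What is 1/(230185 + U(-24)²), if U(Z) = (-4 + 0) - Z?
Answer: 1/230585 ≈ 4.3368e-6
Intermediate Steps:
U(Z) = -4 - Z
1/(230185 + U(-24)²) = 1/(230185 + (-4 - 1*(-24))²) = 1/(230185 + (-4 + 24)²) = 1/(230185 + 20²) = 1/(230185 + 400) = 1/230585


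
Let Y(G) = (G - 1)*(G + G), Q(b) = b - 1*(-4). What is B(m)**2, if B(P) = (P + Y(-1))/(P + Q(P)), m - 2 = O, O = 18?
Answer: 36/121 ≈ 0.29752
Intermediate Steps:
Q(b) = 4 + b (Q(b) = b + 4 = 4 + b)
Y(G) = 2*G*(-1 + G) (Y(G) = (-1 + G)*(2*G) = 2*G*(-1 + G))
m = 20 (m = 2 + 18 = 20)
B(P) = (4 + P)/(4 + 2*P) (B(P) = (P + 2*(-1)*(-1 - 1))/(P + (4 + P)) = (P + 2*(-1)*(-2))/(4 + 2*P) = (P + 4)/(4 + 2*P) = (4 + P)/(4 + 2*P))
B(m)**2 = ((4 + 20)/(2*(2 + 20)))**2 = ((1/2)*24/22)**2 = ((1/2)*(1/22)*24)**2 = (6/11)**2 = 36/121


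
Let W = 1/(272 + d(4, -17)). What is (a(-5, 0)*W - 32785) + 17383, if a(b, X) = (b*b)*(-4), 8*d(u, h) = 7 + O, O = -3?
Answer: -1678858/109 ≈ -15402.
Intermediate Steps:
d(u, h) = ½ (d(u, h) = (7 - 3)/8 = (⅛)*4 = ½)
a(b, X) = -4*b² (a(b, X) = b²*(-4) = -4*b²)
W = 2/545 (W = 1/(272 + ½) = 1/(545/2) = 2/545 ≈ 0.0036697)
(a(-5, 0)*W - 32785) + 17383 = (-4*(-5)²*(2/545) - 32785) + 17383 = (-4*25*(2/545) - 32785) + 17383 = (-100*2/545 - 32785) + 17383 = (-40/109 - 32785) + 17383 = -3573605/109 + 17383 = -1678858/109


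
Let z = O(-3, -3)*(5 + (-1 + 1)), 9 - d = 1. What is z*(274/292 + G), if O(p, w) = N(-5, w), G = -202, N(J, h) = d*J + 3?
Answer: 5430675/146 ≈ 37196.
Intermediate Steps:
d = 8 (d = 9 - 1*1 = 9 - 1 = 8)
N(J, h) = 3 + 8*J (N(J, h) = 8*J + 3 = 3 + 8*J)
O(p, w) = -37 (O(p, w) = 3 + 8*(-5) = 3 - 40 = -37)
z = -185 (z = -37*(5 + (-1 + 1)) = -37*(5 + 0) = -37*5 = -185)
z*(274/292 + G) = -185*(274/292 - 202) = -185*(274*(1/292) - 202) = -185*(137/146 - 202) = -185*(-29355/146) = 5430675/146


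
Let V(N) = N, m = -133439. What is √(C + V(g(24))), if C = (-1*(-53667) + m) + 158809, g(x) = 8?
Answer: √79045 ≈ 281.15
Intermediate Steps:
C = 79037 (C = (-1*(-53667) - 133439) + 158809 = (53667 - 133439) + 158809 = -79772 + 158809 = 79037)
√(C + V(g(24))) = √(79037 + 8) = √79045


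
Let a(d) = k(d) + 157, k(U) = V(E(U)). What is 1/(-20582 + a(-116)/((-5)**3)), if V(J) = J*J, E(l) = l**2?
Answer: -125/183636843 ≈ -6.8069e-7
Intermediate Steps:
V(J) = J**2
k(U) = U**4 (k(U) = (U**2)**2 = U**4)
a(d) = 157 + d**4 (a(d) = d**4 + 157 = 157 + d**4)
1/(-20582 + a(-116)/((-5)**3)) = 1/(-20582 + (157 + (-116)**4)/((-5)**3)) = 1/(-20582 + (157 + 181063936)/(-125)) = 1/(-20582 + 181064093*(-1/125)) = 1/(-20582 - 181064093/125) = 1/(-183636843/125) = -125/183636843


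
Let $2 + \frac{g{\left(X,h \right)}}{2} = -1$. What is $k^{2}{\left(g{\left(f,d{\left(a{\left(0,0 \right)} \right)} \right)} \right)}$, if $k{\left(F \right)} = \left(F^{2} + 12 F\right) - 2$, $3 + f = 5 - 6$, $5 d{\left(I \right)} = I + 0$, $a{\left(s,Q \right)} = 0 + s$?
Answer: $1444$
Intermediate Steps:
$a{\left(s,Q \right)} = s$
$d{\left(I \right)} = \frac{I}{5}$ ($d{\left(I \right)} = \frac{I + 0}{5} = \frac{I}{5}$)
$f = -4$ ($f = -3 + \left(5 - 6\right) = -3 - 1 = -4$)
$g{\left(X,h \right)} = -6$ ($g{\left(X,h \right)} = -4 + 2 \left(-1\right) = -4 - 2 = -6$)
$k{\left(F \right)} = -2 + F^{2} + 12 F$
$k^{2}{\left(g{\left(f,d{\left(a{\left(0,0 \right)} \right)} \right)} \right)} = \left(-2 + \left(-6\right)^{2} + 12 \left(-6\right)\right)^{2} = \left(-2 + 36 - 72\right)^{2} = \left(-38\right)^{2} = 1444$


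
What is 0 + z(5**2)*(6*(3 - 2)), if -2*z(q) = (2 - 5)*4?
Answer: 36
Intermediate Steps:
z(q) = 6 (z(q) = -(2 - 5)*4/2 = -(-3)*4/2 = -1/2*(-12) = 6)
0 + z(5**2)*(6*(3 - 2)) = 0 + 6*(6*(3 - 2)) = 0 + 6*(6*1) = 0 + 6*6 = 0 + 36 = 36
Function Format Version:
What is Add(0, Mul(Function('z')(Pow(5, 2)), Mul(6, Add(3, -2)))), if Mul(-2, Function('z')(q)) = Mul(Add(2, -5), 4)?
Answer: 36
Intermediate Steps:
Function('z')(q) = 6 (Function('z')(q) = Mul(Rational(-1, 2), Mul(Add(2, -5), 4)) = Mul(Rational(-1, 2), Mul(-3, 4)) = Mul(Rational(-1, 2), -12) = 6)
Add(0, Mul(Function('z')(Pow(5, 2)), Mul(6, Add(3, -2)))) = Add(0, Mul(6, Mul(6, Add(3, -2)))) = Add(0, Mul(6, Mul(6, 1))) = Add(0, Mul(6, 6)) = Add(0, 36) = 36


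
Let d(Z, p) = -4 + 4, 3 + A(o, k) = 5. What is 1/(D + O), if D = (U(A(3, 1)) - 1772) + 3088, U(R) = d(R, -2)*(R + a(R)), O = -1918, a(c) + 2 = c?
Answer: -1/602 ≈ -0.0016611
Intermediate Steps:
a(c) = -2 + c
A(o, k) = 2 (A(o, k) = -3 + 5 = 2)
d(Z, p) = 0
U(R) = 0 (U(R) = 0*(R + (-2 + R)) = 0*(-2 + 2*R) = 0)
D = 1316 (D = (0 - 1772) + 3088 = -1772 + 3088 = 1316)
1/(D + O) = 1/(1316 - 1918) = 1/(-602) = -1/602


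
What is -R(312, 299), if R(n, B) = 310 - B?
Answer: -11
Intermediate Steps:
-R(312, 299) = -(310 - 1*299) = -(310 - 299) = -1*11 = -11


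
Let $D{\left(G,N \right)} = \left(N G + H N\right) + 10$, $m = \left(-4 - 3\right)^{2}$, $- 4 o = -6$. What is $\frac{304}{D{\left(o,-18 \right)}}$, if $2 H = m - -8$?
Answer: $- \frac{152}{265} \approx -0.57358$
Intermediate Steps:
$o = \frac{3}{2}$ ($o = \left(- \frac{1}{4}\right) \left(-6\right) = \frac{3}{2} \approx 1.5$)
$m = 49$ ($m = \left(-4 + \left(-4 + 1\right)\right)^{2} = \left(-4 - 3\right)^{2} = \left(-7\right)^{2} = 49$)
$H = \frac{57}{2}$ ($H = \frac{49 - -8}{2} = \frac{49 + 8}{2} = \frac{1}{2} \cdot 57 = \frac{57}{2} \approx 28.5$)
$D{\left(G,N \right)} = 10 + \frac{57 N}{2} + G N$ ($D{\left(G,N \right)} = \left(N G + \frac{57 N}{2}\right) + 10 = \left(G N + \frac{57 N}{2}\right) + 10 = \left(\frac{57 N}{2} + G N\right) + 10 = 10 + \frac{57 N}{2} + G N$)
$\frac{304}{D{\left(o,-18 \right)}} = \frac{304}{10 + \frac{57}{2} \left(-18\right) + \frac{3}{2} \left(-18\right)} = \frac{304}{10 - 513 - 27} = \frac{304}{-530} = 304 \left(- \frac{1}{530}\right) = - \frac{152}{265}$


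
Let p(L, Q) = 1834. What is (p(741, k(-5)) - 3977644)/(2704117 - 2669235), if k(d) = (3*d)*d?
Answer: -1987905/17441 ≈ -113.98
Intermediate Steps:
k(d) = 3*d²
(p(741, k(-5)) - 3977644)/(2704117 - 2669235) = (1834 - 3977644)/(2704117 - 2669235) = -3975810/34882 = -3975810*1/34882 = -1987905/17441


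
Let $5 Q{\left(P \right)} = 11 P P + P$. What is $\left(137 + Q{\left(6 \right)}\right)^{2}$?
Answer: $\frac{1181569}{25} \approx 47263.0$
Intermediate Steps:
$Q{\left(P \right)} = \frac{P}{5} + \frac{11 P^{2}}{5}$ ($Q{\left(P \right)} = \frac{11 P P + P}{5} = \frac{11 P^{2} + P}{5} = \frac{P + 11 P^{2}}{5} = \frac{P}{5} + \frac{11 P^{2}}{5}$)
$\left(137 + Q{\left(6 \right)}\right)^{2} = \left(137 + \frac{1}{5} \cdot 6 \left(1 + 11 \cdot 6\right)\right)^{2} = \left(137 + \frac{1}{5} \cdot 6 \left(1 + 66\right)\right)^{2} = \left(137 + \frac{1}{5} \cdot 6 \cdot 67\right)^{2} = \left(137 + \frac{402}{5}\right)^{2} = \left(\frac{1087}{5}\right)^{2} = \frac{1181569}{25}$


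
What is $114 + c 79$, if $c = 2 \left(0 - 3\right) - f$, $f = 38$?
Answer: $-3362$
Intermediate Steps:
$c = -44$ ($c = 2 \left(0 - 3\right) - 38 = 2 \left(-3\right) - 38 = -6 - 38 = -44$)
$114 + c 79 = 114 - 3476 = -3362$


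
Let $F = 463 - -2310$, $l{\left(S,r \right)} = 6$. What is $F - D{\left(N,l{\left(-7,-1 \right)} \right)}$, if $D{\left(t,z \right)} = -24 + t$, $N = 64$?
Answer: $2733$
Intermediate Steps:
$F = 2773$ ($F = 463 + 2310 = 2773$)
$F - D{\left(N,l{\left(-7,-1 \right)} \right)} = 2773 - \left(-24 + 64\right) = 2773 - 40 = 2733$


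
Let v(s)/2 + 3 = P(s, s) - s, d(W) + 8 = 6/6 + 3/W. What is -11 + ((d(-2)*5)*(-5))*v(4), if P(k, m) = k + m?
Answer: 414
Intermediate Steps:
d(W) = -7 + 3/W (d(W) = -8 + (6/6 + 3/W) = -8 + (6*(⅙) + 3/W) = -8 + (1 + 3/W) = -7 + 3/W)
v(s) = -6 + 2*s (v(s) = -6 + 2*((s + s) - s) = -6 + 2*(2*s - s) = -6 + 2*s)
-11 + ((d(-2)*5)*(-5))*v(4) = -11 + (((-7 + 3/(-2))*5)*(-5))*(-6 + 2*4) = -11 + (((-7 + 3*(-½))*5)*(-5))*(-6 + 8) = -11 + (((-7 - 3/2)*5)*(-5))*2 = -11 + (-17/2*5*(-5))*2 = -11 - 85/2*(-5)*2 = -11 + (425/2)*2 = -11 + 425 = 414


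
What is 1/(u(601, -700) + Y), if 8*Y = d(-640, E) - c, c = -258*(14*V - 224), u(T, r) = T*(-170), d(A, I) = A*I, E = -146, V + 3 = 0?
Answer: -2/198137 ≈ -1.0094e-5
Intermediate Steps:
V = -3 (V = -3 + 0 = -3)
u(T, r) = -170*T
c = 68628 (c = -258*(14*(-3) - 224) = -258*(-42 - 224) = -258*(-266) = 68628)
Y = 6203/2 (Y = (-640*(-146) - 1*68628)/8 = (93440 - 68628)/8 = (1/8)*24812 = 6203/2 ≈ 3101.5)
1/(u(601, -700) + Y) = 1/(-170*601 + 6203/2) = 1/(-102170 + 6203/2) = 1/(-198137/2) = -2/198137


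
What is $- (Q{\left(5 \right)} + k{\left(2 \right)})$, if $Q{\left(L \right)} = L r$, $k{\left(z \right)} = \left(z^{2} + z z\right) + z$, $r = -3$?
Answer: $5$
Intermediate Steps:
$k{\left(z \right)} = z + 2 z^{2}$ ($k{\left(z \right)} = \left(z^{2} + z^{2}\right) + z = 2 z^{2} + z = z + 2 z^{2}$)
$Q{\left(L \right)} = - 3 L$ ($Q{\left(L \right)} = L \left(-3\right) = - 3 L$)
$- (Q{\left(5 \right)} + k{\left(2 \right)}) = - (\left(-3\right) 5 + 2 \left(1 + 2 \cdot 2\right)) = - (-15 + 2 \left(1 + 4\right)) = - (-15 + 2 \cdot 5) = - (-15 + 10) = \left(-1\right) \left(-5\right) = 5$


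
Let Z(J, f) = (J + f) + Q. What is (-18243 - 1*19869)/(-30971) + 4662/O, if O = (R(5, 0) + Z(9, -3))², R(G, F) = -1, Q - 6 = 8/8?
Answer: 8326385/247768 ≈ 33.606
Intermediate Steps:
Q = 7 (Q = 6 + 8/8 = 6 + 8*(⅛) = 6 + 1 = 7)
Z(J, f) = 7 + J + f (Z(J, f) = (J + f) + 7 = 7 + J + f)
O = 144 (O = (-1 + (7 + 9 - 3))² = (-1 + 13)² = 12² = 144)
(-18243 - 1*19869)/(-30971) + 4662/O = (-18243 - 1*19869)/(-30971) + 4662/144 = (-18243 - 19869)*(-1/30971) + 4662*(1/144) = -38112*(-1/30971) + 259/8 = 38112/30971 + 259/8 = 8326385/247768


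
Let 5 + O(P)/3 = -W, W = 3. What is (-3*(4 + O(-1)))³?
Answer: 216000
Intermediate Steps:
O(P) = -24 (O(P) = -15 + 3*(-1*3) = -15 + 3*(-3) = -15 - 9 = -24)
(-3*(4 + O(-1)))³ = (-3*(4 - 24))³ = (-3*(-20))³ = 60³ = 216000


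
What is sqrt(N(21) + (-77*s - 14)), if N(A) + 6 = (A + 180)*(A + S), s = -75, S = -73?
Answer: I*sqrt(4697) ≈ 68.535*I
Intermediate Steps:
N(A) = -6 + (-73 + A)*(180 + A) (N(A) = -6 + (A + 180)*(A - 73) = -6 + (180 + A)*(-73 + A) = -6 + (-73 + A)*(180 + A))
sqrt(N(21) + (-77*s - 14)) = sqrt((-13146 + 21**2 + 107*21) + (-77*(-75) - 14)) = sqrt((-13146 + 441 + 2247) + (5775 - 14)) = sqrt(-10458 + 5761) = sqrt(-4697) = I*sqrt(4697)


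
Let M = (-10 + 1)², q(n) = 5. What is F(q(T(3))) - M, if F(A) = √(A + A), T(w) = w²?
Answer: -81 + √10 ≈ -77.838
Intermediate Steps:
F(A) = √2*√A (F(A) = √(2*A) = √2*√A)
M = 81 (M = (-9)² = 81)
F(q(T(3))) - M = √2*√5 - 1*81 = √10 - 81 = -81 + √10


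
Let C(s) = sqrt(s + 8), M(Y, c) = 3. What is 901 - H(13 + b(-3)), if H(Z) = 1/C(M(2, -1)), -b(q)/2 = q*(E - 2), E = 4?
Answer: 901 - sqrt(11)/11 ≈ 900.70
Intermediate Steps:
b(q) = -4*q (b(q) = -2*q*(4 - 2) = -2*q*2 = -4*q)
C(s) = sqrt(8 + s)
H(Z) = sqrt(11)/11 (H(Z) = 1/(sqrt(8 + 3)) = 1/(sqrt(11)) = sqrt(11)/11)
901 - H(13 + b(-3)) = 901 - sqrt(11)/11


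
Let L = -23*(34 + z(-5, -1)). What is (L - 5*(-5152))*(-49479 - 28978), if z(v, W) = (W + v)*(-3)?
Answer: -1927217748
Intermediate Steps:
z(v, W) = -3*W - 3*v
L = -1196 (L = -23*(34 + (-3*(-1) - 3*(-5))) = -23*(34 + (3 + 15)) = -23*(34 + 18) = -23*52 = -1196)
(L - 5*(-5152))*(-49479 - 28978) = (-1196 - 5*(-5152))*(-49479 - 28978) = (-1196 + 25760)*(-78457) = 24564*(-78457) = -1927217748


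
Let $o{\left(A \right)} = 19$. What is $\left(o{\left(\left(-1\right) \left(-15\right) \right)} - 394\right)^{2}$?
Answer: $140625$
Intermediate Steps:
$\left(o{\left(\left(-1\right) \left(-15\right) \right)} - 394\right)^{2} = \left(19 - 394\right)^{2} = \left(-375\right)^{2} = 140625$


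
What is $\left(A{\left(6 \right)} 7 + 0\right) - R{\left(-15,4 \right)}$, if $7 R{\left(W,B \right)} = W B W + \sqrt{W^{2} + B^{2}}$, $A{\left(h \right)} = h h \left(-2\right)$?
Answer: $- \frac{4428}{7} - \frac{\sqrt{241}}{7} \approx -634.79$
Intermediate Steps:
$A{\left(h \right)} = - 2 h^{2}$ ($A{\left(h \right)} = h^{2} \left(-2\right) = - 2 h^{2}$)
$R{\left(W,B \right)} = \frac{\sqrt{B^{2} + W^{2}}}{7} + \frac{B W^{2}}{7}$ ($R{\left(W,B \right)} = \frac{W B W + \sqrt{W^{2} + B^{2}}}{7} = \frac{B W W + \sqrt{B^{2} + W^{2}}}{7} = \frac{B W^{2} + \sqrt{B^{2} + W^{2}}}{7} = \frac{\sqrt{B^{2} + W^{2}} + B W^{2}}{7} = \frac{\sqrt{B^{2} + W^{2}}}{7} + \frac{B W^{2}}{7}$)
$\left(A{\left(6 \right)} 7 + 0\right) - R{\left(-15,4 \right)} = \left(- 2 \cdot 6^{2} \cdot 7 + 0\right) - \left(\frac{\sqrt{4^{2} + \left(-15\right)^{2}}}{7} + \frac{1}{7} \cdot 4 \left(-15\right)^{2}\right) = \left(\left(-2\right) 36 \cdot 7 + 0\right) - \left(\frac{\sqrt{16 + 225}}{7} + \frac{1}{7} \cdot 4 \cdot 225\right) = \left(\left(-72\right) 7 + 0\right) - \left(\frac{\sqrt{241}}{7} + \frac{900}{7}\right) = \left(-504 + 0\right) - \left(\frac{900}{7} + \frac{\sqrt{241}}{7}\right) = -504 - \left(\frac{900}{7} + \frac{\sqrt{241}}{7}\right) = - \frac{4428}{7} - \frac{\sqrt{241}}{7}$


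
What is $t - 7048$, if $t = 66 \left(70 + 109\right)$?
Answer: $4766$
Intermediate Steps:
$t = 11814$ ($t = 66 \cdot 179 = 11814$)
$t - 7048 = 11814 - 7048 = 4766$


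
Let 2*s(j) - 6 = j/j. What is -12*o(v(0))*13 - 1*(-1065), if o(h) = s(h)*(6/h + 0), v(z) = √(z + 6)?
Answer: 1065 - 546*√6 ≈ -272.42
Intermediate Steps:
s(j) = 7/2 (s(j) = 3 + (j/j)/2 = 3 + (½)*1 = 3 + ½ = 7/2)
v(z) = √(6 + z)
o(h) = 21/h (o(h) = 7*(6/h + 0)/2 = 7*(6/h)/2 = 21/h)
-12*o(v(0))*13 - 1*(-1065) = -252/(√(6 + 0))*13 - 1*(-1065) = -252/(√6)*13 + 1065 = -252*√6/6*13 + 1065 = -42*√6*13 + 1065 = -546*√6 + 1065 = 1065 - 546*√6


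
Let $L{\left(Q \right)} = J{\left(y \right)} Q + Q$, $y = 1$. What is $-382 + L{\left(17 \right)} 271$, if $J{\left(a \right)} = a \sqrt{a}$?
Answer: $8832$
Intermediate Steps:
$J{\left(a \right)} = a^{\frac{3}{2}}$
$L{\left(Q \right)} = 2 Q$ ($L{\left(Q \right)} = 1^{\frac{3}{2}} Q + Q = 1 Q + Q = Q + Q = 2 Q$)
$-382 + L{\left(17 \right)} 271 = -382 + 2 \cdot 17 \cdot 271 = -382 + 34 \cdot 271 = -382 + 9214 = 8832$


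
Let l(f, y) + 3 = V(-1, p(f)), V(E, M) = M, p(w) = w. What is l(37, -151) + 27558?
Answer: 27592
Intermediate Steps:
l(f, y) = -3 + f
l(37, -151) + 27558 = (-3 + 37) + 27558 = 34 + 27558 = 27592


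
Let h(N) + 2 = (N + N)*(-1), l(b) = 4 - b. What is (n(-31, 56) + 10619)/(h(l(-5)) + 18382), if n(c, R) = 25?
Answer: 5322/9181 ≈ 0.57968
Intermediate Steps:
h(N) = -2 - 2*N (h(N) = -2 + (N + N)*(-1) = -2 + (2*N)*(-1) = -2 - 2*N)
(n(-31, 56) + 10619)/(h(l(-5)) + 18382) = (25 + 10619)/((-2 - 2*(4 - 1*(-5))) + 18382) = 10644/((-2 - 2*(4 + 5)) + 18382) = 10644/((-2 - 2*9) + 18382) = 10644/((-2 - 18) + 18382) = 10644/(-20 + 18382) = 10644/18362 = 10644*(1/18362) = 5322/9181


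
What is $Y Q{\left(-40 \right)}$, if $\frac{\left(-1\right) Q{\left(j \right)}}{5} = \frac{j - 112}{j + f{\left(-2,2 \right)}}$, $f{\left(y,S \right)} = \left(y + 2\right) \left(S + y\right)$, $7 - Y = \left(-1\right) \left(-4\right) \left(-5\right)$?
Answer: $-513$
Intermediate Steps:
$Y = 27$ ($Y = 7 - \left(-1\right) \left(-4\right) \left(-5\right) = 7 - 4 \left(-5\right) = 7 - -20 = 7 + 20 = 27$)
$f{\left(y,S \right)} = \left(2 + y\right) \left(S + y\right)$
$Q{\left(j \right)} = - \frac{5 \left(-112 + j\right)}{j}$ ($Q{\left(j \right)} = - 5 \frac{j - 112}{j + \left(\left(-2\right)^{2} + 2 \cdot 2 + 2 \left(-2\right) + 2 \left(-2\right)\right)} = - 5 \frac{-112 + j}{j + \left(4 + 4 - 4 - 4\right)} = - 5 \frac{-112 + j}{j + 0} = - 5 \frac{-112 + j}{j} = - \frac{5 \left(-112 + j\right)}{j}$)
$Y Q{\left(-40 \right)} = 27 \left(-5 + \frac{560}{-40}\right) = 27 \left(-5 + 560 \left(- \frac{1}{40}\right)\right) = 27 \left(-5 - 14\right) = 27 \left(-19\right) = -513$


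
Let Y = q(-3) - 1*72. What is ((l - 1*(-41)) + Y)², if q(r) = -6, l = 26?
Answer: 121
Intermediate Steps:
Y = -78 (Y = -6 - 1*72 = -6 - 72 = -78)
((l - 1*(-41)) + Y)² = ((26 - 1*(-41)) - 78)² = ((26 + 41) - 78)² = (67 - 78)² = (-11)² = 121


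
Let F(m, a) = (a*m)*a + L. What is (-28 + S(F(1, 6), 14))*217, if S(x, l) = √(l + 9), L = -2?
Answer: -6076 + 217*√23 ≈ -5035.3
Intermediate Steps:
F(m, a) = -2 + m*a² (F(m, a) = (a*m)*a - 2 = m*a² - 2 = -2 + m*a²)
S(x, l) = √(9 + l)
(-28 + S(F(1, 6), 14))*217 = (-28 + √(9 + 14))*217 = (-28 + √23)*217 = -6076 + 217*√23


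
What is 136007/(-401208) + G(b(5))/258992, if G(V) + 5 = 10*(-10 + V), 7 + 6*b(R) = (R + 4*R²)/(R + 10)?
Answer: -4408356473/12988707792 ≈ -0.33940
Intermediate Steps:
b(R) = -7/6 + (R + 4*R²)/(6*(10 + R)) (b(R) = -7/6 + ((R + 4*R²)/(R + 10))/6 = -7/6 + ((R + 4*R²)/(10 + R))/6 = -7/6 + (R + 4*R²)/(6*(10 + R)))
G(V) = -105 + 10*V (G(V) = -5 + 10*(-10 + V) = -5 + (-100 + 10*V) = -105 + 10*V)
136007/(-401208) + G(b(5))/258992 = 136007/(-401208) + (-105 + 10*((-35 - 3*5 + 2*5²)/(3*(10 + 5))))/258992 = 136007*(-1/401208) + (-105 + 10*((⅓)*(-35 - 15 + 2*25)/15))*(1/258992) = -136007/401208 + (-105 + 10*((⅓)*(1/15)*(-35 - 15 + 50)))*(1/258992) = -136007/401208 + (-105 + 10*((⅓)*(1/15)*0))*(1/258992) = -136007/401208 + (-105 + 10*0)*(1/258992) = -136007/401208 + (-105 + 0)*(1/258992) = -136007/401208 - 105*1/258992 = -136007/401208 - 105/258992 = -4408356473/12988707792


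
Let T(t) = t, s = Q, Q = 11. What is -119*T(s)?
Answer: -1309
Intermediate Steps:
s = 11
-119*T(s) = -119*11 = -1309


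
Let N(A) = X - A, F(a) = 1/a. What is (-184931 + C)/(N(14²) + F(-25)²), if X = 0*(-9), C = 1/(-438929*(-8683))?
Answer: 146836004079170000/155623566962331 ≈ 943.53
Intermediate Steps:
C = 1/3811220507 (C = -1/438929*(-1/8683) = 1/3811220507 ≈ 2.6238e-10)
X = 0
N(A) = -A (N(A) = 0 - A = -A)
(-184931 + C)/(N(14²) + F(-25)²) = (-184931 + 1/3811220507)/(-1*14² + (1/(-25))²) = -704812819580016/(3811220507*(-1*196 + (-1/25)²)) = -704812819580016/(3811220507*(-196 + 1/625)) = -704812819580016/(3811220507*(-122499/625)) = -704812819580016/3811220507*(-625/122499) = 146836004079170000/155623566962331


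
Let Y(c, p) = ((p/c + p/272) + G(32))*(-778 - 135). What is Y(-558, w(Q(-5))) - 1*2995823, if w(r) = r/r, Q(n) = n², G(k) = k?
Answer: -229564290191/75888 ≈ -3.0250e+6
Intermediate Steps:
w(r) = 1
Y(c, p) = -29216 - 913*p/272 - 913*p/c (Y(c, p) = ((p/c + p/272) + 32)*(-778 - 135) = ((p/c + p*(1/272)) + 32)*(-913) = ((p/c + p/272) + 32)*(-913) = ((p/272 + p/c) + 32)*(-913) = (32 + p/272 + p/c)*(-913) = -29216 - 913*p/272 - 913*p/c)
Y(-558, w(Q(-5))) - 1*2995823 = (-29216 - 913/272*1 - 913*1/(-558)) - 1*2995823 = (-29216 - 913/272 - 913*1*(-1/558)) - 2995823 = (-29216 - 913/272 + 913/558) - 2995823 = -2217274367/75888 - 2995823 = -229564290191/75888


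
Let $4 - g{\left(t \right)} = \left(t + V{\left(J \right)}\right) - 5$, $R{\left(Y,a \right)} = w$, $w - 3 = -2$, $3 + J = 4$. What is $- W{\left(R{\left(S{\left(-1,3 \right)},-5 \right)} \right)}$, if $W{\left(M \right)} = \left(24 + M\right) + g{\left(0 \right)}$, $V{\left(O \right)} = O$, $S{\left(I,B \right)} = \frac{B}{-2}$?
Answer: $-33$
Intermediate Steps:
$J = 1$ ($J = -3 + 4 = 1$)
$S{\left(I,B \right)} = - \frac{B}{2}$ ($S{\left(I,B \right)} = B \left(- \frac{1}{2}\right) = - \frac{B}{2}$)
$w = 1$ ($w = 3 - 2 = 1$)
$R{\left(Y,a \right)} = 1$
$g{\left(t \right)} = 8 - t$ ($g{\left(t \right)} = 4 - \left(\left(t + 1\right) - 5\right) = 4 - \left(\left(1 + t\right) - 5\right) = 4 - \left(-4 + t\right) = 8 - t$)
$W{\left(M \right)} = 32 + M$ ($W{\left(M \right)} = \left(24 + M\right) + \left(8 - 0\right) = \left(24 + M\right) + \left(8 + 0\right) = \left(24 + M\right) + 8 = 32 + M$)
$- W{\left(R{\left(S{\left(-1,3 \right)},-5 \right)} \right)} = - (32 + 1) = \left(-1\right) 33 = -33$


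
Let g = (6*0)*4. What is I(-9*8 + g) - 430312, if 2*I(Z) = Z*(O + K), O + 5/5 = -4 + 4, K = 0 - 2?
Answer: -430204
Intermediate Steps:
K = -2
O = -1 (O = -1 + (-4 + 4) = -1 + 0 = -1)
g = 0 (g = 0*4 = 0)
I(Z) = -3*Z/2 (I(Z) = (Z*(-1 - 2))/2 = (Z*(-3))/2 = (-3*Z)/2 = -3*Z/2)
I(-9*8 + g) - 430312 = -3*(-9*8 + 0)/2 - 430312 = -3*(-72 + 0)/2 - 430312 = -3/2*(-72) - 430312 = 108 - 430312 = -430204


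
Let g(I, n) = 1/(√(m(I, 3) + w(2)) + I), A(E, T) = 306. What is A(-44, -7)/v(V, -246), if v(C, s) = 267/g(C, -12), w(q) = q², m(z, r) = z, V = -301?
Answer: -15351/4044961 - 153*I*√33/4044961 ≈ -0.0037951 - 0.00021729*I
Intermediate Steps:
g(I, n) = 1/(I + √(4 + I)) (g(I, n) = 1/(√(I + 2²) + I) = 1/(√(I + 4) + I) = 1/(√(4 + I) + I) = 1/(I + √(4 + I)))
v(C, s) = 267*C + 267*√(4 + C) (v(C, s) = 267/(1/(C + √(4 + C))) = 267*(C + √(4 + C)) = 267*C + 267*√(4 + C))
A(-44, -7)/v(V, -246) = 306/(267*(-301) + 267*√(4 - 301)) = 306/(-80367 + 267*√(-297)) = 306/(-80367 + 267*(3*I*√33)) = 306/(-80367 + 801*I*√33)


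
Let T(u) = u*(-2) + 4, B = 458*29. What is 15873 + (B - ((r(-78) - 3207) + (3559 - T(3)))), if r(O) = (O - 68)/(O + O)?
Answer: 2246405/78 ≈ 28800.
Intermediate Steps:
B = 13282
T(u) = 4 - 2*u (T(u) = -2*u + 4 = 4 - 2*u)
r(O) = (-68 + O)/(2*O) (r(O) = (-68 + O)/((2*O)) = (-68 + O)*(1/(2*O)) = (-68 + O)/(2*O))
15873 + (B - ((r(-78) - 3207) + (3559 - T(3)))) = 15873 + (13282 - (((½)*(-68 - 78)/(-78) - 3207) + (3559 - (4 - 2*3)))) = 15873 + (13282 - (((½)*(-1/78)*(-146) - 3207) + (3559 - (4 - 6)))) = 15873 + (13282 - ((73/78 - 3207) + (3559 - 1*(-2)))) = 15873 + (13282 - (-250073/78 + (3559 + 2))) = 15873 + (13282 - (-250073/78 + 3561)) = 15873 + (13282 - 1*27685/78) = 15873 + (13282 - 27685/78) = 15873 + 1008311/78 = 2246405/78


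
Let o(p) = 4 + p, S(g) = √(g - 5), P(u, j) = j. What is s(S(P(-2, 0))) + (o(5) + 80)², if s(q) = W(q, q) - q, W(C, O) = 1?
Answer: 7922 - I*√5 ≈ 7922.0 - 2.2361*I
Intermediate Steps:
S(g) = √(-5 + g)
s(q) = 1 - q
s(S(P(-2, 0))) + (o(5) + 80)² = (1 - √(-5 + 0)) + ((4 + 5) + 80)² = (1 - √(-5)) + (9 + 80)² = (1 - I*√5) + 89² = (1 - I*√5) + 7921 = 7922 - I*√5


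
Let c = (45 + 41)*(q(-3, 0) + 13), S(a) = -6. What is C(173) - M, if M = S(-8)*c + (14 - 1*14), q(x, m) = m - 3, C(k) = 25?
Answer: 5185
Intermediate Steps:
q(x, m) = -3 + m
c = 860 (c = (45 + 41)*((-3 + 0) + 13) = 86*(-3 + 13) = 86*10 = 860)
M = -5160 (M = -6*860 + (14 - 1*14) = -5160 + (14 - 14) = -5160 + 0 = -5160)
C(173) - M = 25 - 1*(-5160) = 25 + 5160 = 5185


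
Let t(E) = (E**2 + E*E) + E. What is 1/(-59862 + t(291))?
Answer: 1/109791 ≈ 9.1082e-6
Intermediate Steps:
t(E) = E + 2*E**2 (t(E) = (E**2 + E**2) + E = 2*E**2 + E = E + 2*E**2)
1/(-59862 + t(291)) = 1/(-59862 + 291*(1 + 2*291)) = 1/(-59862 + 291*(1 + 582)) = 1/(-59862 + 291*583) = 1/(-59862 + 169653) = 1/109791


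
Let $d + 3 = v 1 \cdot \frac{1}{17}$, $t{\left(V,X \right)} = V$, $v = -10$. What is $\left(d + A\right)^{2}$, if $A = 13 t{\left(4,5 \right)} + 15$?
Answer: $\frac{1162084}{289} \approx 4021.1$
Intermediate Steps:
$d = - \frac{61}{17}$ ($d = -3 - 10 \cdot 1 \cdot \frac{1}{17} = -3 - \frac{10}{17} = - \frac{61}{17} \approx -3.5882$)
$A = 67$ ($A = 13 \cdot 4 + 15 = 52 + 15 = 67$)
$\left(d + A\right)^{2} = \left(- \frac{61}{17} + 67\right)^{2} = \left(\frac{1078}{17}\right)^{2} = \frac{1162084}{289}$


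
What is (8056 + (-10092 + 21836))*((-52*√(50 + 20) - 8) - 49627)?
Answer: -982773000 - 1029600*√70 ≈ -9.9139e+8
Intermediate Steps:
(8056 + (-10092 + 21836))*((-52*√(50 + 20) - 8) - 49627) = (8056 + 11744)*((-52*√70 - 8) - 49627) = 19800*((-8 - 52*√70) - 49627) = 19800*(-49635 - 52*√70) = -982773000 - 1029600*√70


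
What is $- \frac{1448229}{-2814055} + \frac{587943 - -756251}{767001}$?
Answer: $\frac{4893428937899}{2158382999055} \approx 2.2672$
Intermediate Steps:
$- \frac{1448229}{-2814055} + \frac{587943 - -756251}{767001} = \left(-1448229\right) \left(- \frac{1}{2814055}\right) + \left(587943 + 756251\right) \frac{1}{767001} = \frac{1448229}{2814055} + 1344194 \cdot \frac{1}{767001} = \frac{1448229}{2814055} + \frac{1344194}{767001} = \frac{4893428937899}{2158382999055}$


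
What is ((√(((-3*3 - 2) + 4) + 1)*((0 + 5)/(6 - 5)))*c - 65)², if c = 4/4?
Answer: 4075 - 650*I*√6 ≈ 4075.0 - 1592.2*I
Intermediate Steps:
c = 1 (c = 4*(¼) = 1)
((√(((-3*3 - 2) + 4) + 1)*((0 + 5)/(6 - 5)))*c - 65)² = ((√(((-3*3 - 2) + 4) + 1)*((0 + 5)/(6 - 5)))*1 - 65)² = ((√(((-9 - 2) + 4) + 1)*(5/1))*1 - 65)² = ((√((-11 + 4) + 1)*(5*1))*1 - 65)² = ((√(-7 + 1)*5)*1 - 65)² = ((√(-6)*5)*1 - 65)² = (((I*√6)*5)*1 - 65)² = ((5*I*√6)*1 - 65)² = (5*I*√6 - 65)² = (-65 + 5*I*√6)²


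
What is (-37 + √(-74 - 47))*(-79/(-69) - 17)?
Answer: 40478/69 - 12034*I/69 ≈ 586.64 - 174.41*I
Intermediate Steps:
(-37 + √(-74 - 47))*(-79/(-69) - 17) = (-37 + √(-121))*(-79*(-1/69) - 17) = (-37 + 11*I)*(79/69 - 17) = (-37 + 11*I)*(-1094/69) = 40478/69 - 12034*I/69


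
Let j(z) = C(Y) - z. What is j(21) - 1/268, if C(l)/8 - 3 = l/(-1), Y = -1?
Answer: 2947/268 ≈ 10.996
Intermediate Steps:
C(l) = 24 - 8*l (C(l) = 24 + 8*(l/(-1)) = 24 + 8*(l*(-1)) = 24 + 8*(-l) = 24 - 8*l)
j(z) = 32 - z (j(z) = (24 - 8*(-1)) - z = (24 + 8) - z = 32 - z)
j(21) - 1/268 = (32 - 1*21) - 1/268 = (32 - 21) - 1*1/268 = 11 - 1/268 = 2947/268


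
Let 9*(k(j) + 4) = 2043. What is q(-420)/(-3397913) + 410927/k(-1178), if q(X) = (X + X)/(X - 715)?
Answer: 316958782307213/172005753973 ≈ 1842.7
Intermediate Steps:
q(X) = 2*X/(-715 + X) (q(X) = (2*X)/(-715 + X) = 2*X/(-715 + X))
k(j) = 223 (k(j) = -4 + (1/9)*2043 = -4 + 227 = 223)
q(-420)/(-3397913) + 410927/k(-1178) = (2*(-420)/(-715 - 420))/(-3397913) + 410927/223 = (2*(-420)/(-1135))*(-1/3397913) + 410927*(1/223) = (2*(-420)*(-1/1135))*(-1/3397913) + 410927/223 = (168/227)*(-1/3397913) + 410927/223 = -168/771326251 + 410927/223 = 316958782307213/172005753973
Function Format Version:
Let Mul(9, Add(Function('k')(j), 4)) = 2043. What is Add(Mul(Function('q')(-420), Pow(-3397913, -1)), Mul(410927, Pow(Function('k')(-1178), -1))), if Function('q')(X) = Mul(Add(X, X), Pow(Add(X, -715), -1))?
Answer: Rational(316958782307213, 172005753973) ≈ 1842.7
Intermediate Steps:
Function('q')(X) = Mul(2, X, Pow(Add(-715, X), -1)) (Function('q')(X) = Mul(Mul(2, X), Pow(Add(-715, X), -1)) = Mul(2, X, Pow(Add(-715, X), -1)))
Function('k')(j) = 223 (Function('k')(j) = Add(-4, Mul(Rational(1, 9), 2043)) = Add(-4, 227) = 223)
Add(Mul(Function('q')(-420), Pow(-3397913, -1)), Mul(410927, Pow(Function('k')(-1178), -1))) = Add(Mul(Mul(2, -420, Pow(Add(-715, -420), -1)), Pow(-3397913, -1)), Mul(410927, Pow(223, -1))) = Add(Mul(Mul(2, -420, Pow(-1135, -1)), Rational(-1, 3397913)), Mul(410927, Rational(1, 223))) = Add(Mul(Mul(2, -420, Rational(-1, 1135)), Rational(-1, 3397913)), Rational(410927, 223)) = Add(Mul(Rational(168, 227), Rational(-1, 3397913)), Rational(410927, 223)) = Add(Rational(-168, 771326251), Rational(410927, 223)) = Rational(316958782307213, 172005753973)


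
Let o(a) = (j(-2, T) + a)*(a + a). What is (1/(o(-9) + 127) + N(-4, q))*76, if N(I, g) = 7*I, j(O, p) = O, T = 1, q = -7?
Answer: -691524/325 ≈ -2127.8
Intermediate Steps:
o(a) = 2*a*(-2 + a) (o(a) = (-2 + a)*(a + a) = (-2 + a)*(2*a) = 2*a*(-2 + a))
(1/(o(-9) + 127) + N(-4, q))*76 = (1/(2*(-9)*(-2 - 9) + 127) + 7*(-4))*76 = (1/(2*(-9)*(-11) + 127) - 28)*76 = (1/(198 + 127) - 28)*76 = (1/325 - 28)*76 = -9099/325*76 = -691524/325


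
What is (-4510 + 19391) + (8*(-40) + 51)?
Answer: 14612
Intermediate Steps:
(-4510 + 19391) + (8*(-40) + 51) = 14881 + (-320 + 51) = 14881 - 269 = 14612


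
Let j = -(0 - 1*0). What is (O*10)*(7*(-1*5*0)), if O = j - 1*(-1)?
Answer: 0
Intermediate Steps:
j = 0 (j = -(0 + 0) = -1*0 = 0)
O = 1 (O = 0 - 1*(-1) = 0 + 1 = 1)
(O*10)*(7*(-1*5*0)) = (1*10)*(7*(-1*5*0)) = 10*(7*(-5*0)) = 10*(7*0) = 10*0 = 0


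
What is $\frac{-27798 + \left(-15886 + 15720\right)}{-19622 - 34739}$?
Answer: $\frac{27964}{54361} \approx 0.51441$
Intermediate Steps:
$\frac{-27798 + \left(-15886 + 15720\right)}{-19622 - 34739} = \frac{-27798 - 166}{-54361} = \left(-27964\right) \left(- \frac{1}{54361}\right) = \frac{27964}{54361}$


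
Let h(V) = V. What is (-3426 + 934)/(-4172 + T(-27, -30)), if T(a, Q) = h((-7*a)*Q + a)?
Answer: 2492/9869 ≈ 0.25251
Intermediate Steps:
T(a, Q) = a - 7*Q*a (T(a, Q) = (-7*a)*Q + a = -7*Q*a + a = a - 7*Q*a)
(-3426 + 934)/(-4172 + T(-27, -30)) = (-3426 + 934)/(-4172 - 27*(1 - 7*(-30))) = -2492/(-4172 - 27*(1 + 210)) = -2492/(-4172 - 27*211) = -2492/(-4172 - 5697) = -2492/(-9869) = -2492*(-1/9869) = 2492/9869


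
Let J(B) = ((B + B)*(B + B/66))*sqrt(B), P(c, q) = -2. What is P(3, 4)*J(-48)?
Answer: -411648*I*sqrt(3)/11 ≈ -64818.0*I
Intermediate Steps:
J(B) = 67*B**(5/2)/33 (J(B) = ((2*B)*(B + B*(1/66)))*sqrt(B) = ((2*B)*(B + B/66))*sqrt(B) = ((2*B)*(67*B/66))*sqrt(B) = (67*B**2/33)*sqrt(B) = 67*B**(5/2)/33)
P(3, 4)*J(-48) = -134*(-48)**(5/2)/33 = -134*9216*I*sqrt(3)/33 = -411648*I*sqrt(3)/11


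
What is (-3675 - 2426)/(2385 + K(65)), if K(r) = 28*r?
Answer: -6101/4205 ≈ -1.4509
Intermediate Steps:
(-3675 - 2426)/(2385 + K(65)) = (-3675 - 2426)/(2385 + 28*65) = -6101/(2385 + 1820) = -6101/4205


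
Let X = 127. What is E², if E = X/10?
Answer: 16129/100 ≈ 161.29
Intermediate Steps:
E = 127/10 ≈ 12.700
E² = (127/10)² = 16129/100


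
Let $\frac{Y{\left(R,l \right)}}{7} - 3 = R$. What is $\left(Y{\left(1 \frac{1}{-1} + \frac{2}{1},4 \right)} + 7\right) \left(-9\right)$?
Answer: $-315$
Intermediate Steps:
$Y{\left(R,l \right)} = 21 + 7 R$
$\left(Y{\left(1 \frac{1}{-1} + \frac{2}{1},4 \right)} + 7\right) \left(-9\right) = \left(\left(21 + 7 \left(1 \frac{1}{-1} + \frac{2}{1}\right)\right) + 7\right) \left(-9\right) = \left(\left(21 + 7 \left(1 \left(-1\right) + 2 \cdot 1\right)\right) + 7\right) \left(-9\right) = \left(\left(21 + 7 \left(-1 + 2\right)\right) + 7\right) \left(-9\right) = \left(\left(21 + 7 \cdot 1\right) + 7\right) \left(-9\right) = \left(\left(21 + 7\right) + 7\right) \left(-9\right) = \left(28 + 7\right) \left(-9\right) = 35 \left(-9\right) = -315$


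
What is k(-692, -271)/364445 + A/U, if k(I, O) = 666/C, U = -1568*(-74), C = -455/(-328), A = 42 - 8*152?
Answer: -12094901951/1374336672800 ≈ -0.0088005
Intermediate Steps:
A = -1174 (A = 42 - 1216 = -1174)
C = 455/328 (C = -455*(-1/328) = 455/328 ≈ 1.3872)
U = 116032
k(I, O) = 218448/455 (k(I, O) = 666/(455/328) = 666*(328/455) = 218448/455)
k(-692, -271)/364445 + A/U = (218448/455)/364445 - 1174/116032 = (218448/455)*(1/364445) - 1174*1/116032 = 218448/165822475 - 587/58016 = -12094901951/1374336672800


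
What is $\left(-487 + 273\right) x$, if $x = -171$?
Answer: $36594$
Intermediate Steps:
$\left(-487 + 273\right) x = \left(-487 + 273\right) \left(-171\right) = \left(-214\right) \left(-171\right) = 36594$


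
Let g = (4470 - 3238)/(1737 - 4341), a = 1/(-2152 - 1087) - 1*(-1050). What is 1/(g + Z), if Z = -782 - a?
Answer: -301227/551990287 ≈ -0.00054571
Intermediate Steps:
a = 3400949/3239 (a = 1/(-3239) + 1050 = -1/3239 + 1050 = 3400949/3239 ≈ 1050.0)
g = -44/93 (g = 1232/(-2604) = 1232*(-1/2604) = -44/93 ≈ -0.47312)
Z = -5933847/3239 (Z = -782 - 1*3400949/3239 = -782 - 3400949/3239 = -5933847/3239 ≈ -1832.0)
1/(g + Z) = 1/(-44/93 - 5933847/3239) = 1/(-551990287/301227) = -301227/551990287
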